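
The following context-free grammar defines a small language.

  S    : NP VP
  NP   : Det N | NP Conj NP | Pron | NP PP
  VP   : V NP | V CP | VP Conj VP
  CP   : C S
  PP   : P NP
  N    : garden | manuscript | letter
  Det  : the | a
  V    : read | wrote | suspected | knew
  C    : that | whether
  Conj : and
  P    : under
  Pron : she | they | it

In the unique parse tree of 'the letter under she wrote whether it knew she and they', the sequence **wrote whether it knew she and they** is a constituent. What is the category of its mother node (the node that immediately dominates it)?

S
  NP
    NP
      Det: the
      N: letter
    PP
      P: under
      NP
        Pron: she
  VP
    V: wrote
    CP
      C: whether
      S
        NP
          Pron: it
        VP
          V: knew
          NP
            NP
              Pron: she
            Conj: and
            NP
              Pron: they
The span 'wrote whether it knew she and they' is the VP node built by VP → V CP.
Its mother is the S built by S → NP VP.

S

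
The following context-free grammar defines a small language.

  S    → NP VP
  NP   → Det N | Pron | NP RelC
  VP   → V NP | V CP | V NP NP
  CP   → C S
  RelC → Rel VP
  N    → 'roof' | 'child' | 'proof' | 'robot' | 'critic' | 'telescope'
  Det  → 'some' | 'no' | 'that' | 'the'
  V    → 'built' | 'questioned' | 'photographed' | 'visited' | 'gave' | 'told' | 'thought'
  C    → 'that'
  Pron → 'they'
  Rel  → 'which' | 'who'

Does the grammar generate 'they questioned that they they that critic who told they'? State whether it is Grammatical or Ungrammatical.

Ungrammatical

For S → NP VP, the only prefix that parses as NP is 'they', but the remainder 'questioned that they they that critic who told they' is not a VP under these rules.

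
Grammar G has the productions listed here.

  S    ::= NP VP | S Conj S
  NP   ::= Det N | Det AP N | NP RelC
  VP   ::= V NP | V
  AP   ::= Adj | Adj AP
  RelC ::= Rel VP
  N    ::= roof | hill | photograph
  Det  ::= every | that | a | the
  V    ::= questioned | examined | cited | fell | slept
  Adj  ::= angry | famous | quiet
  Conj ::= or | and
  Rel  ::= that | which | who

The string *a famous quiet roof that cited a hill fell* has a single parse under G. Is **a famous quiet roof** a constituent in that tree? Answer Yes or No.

[S [NP [NP [Det a] [AP [Adj famous] [AP [Adj quiet]]] [N roof]] [RelC [Rel that] [VP [V cited] [NP [Det a] [N hill]]]]] [VP [V fell]]]
The words 'a famous quiet roof' are exhaustively dominated by a single NP node (built by NP → Det AP N), so they form a constituent.

Yes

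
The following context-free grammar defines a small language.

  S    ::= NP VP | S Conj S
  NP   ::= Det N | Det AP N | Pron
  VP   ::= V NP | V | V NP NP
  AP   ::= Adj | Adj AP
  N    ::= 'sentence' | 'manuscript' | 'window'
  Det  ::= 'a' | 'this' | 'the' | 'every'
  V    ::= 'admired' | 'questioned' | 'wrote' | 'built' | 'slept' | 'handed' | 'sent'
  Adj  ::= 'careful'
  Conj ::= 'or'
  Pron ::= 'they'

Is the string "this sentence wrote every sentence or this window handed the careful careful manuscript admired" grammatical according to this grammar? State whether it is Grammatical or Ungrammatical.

Ungrammatical

For S → NP VP, the only prefix that parses as NP is 'this sentence', but the remainder 'wrote every sentence or this window handed the careful careful manuscript admired' is not a VP under these rules. The alternative S rule S → S Conj S likewise has no satisfying split.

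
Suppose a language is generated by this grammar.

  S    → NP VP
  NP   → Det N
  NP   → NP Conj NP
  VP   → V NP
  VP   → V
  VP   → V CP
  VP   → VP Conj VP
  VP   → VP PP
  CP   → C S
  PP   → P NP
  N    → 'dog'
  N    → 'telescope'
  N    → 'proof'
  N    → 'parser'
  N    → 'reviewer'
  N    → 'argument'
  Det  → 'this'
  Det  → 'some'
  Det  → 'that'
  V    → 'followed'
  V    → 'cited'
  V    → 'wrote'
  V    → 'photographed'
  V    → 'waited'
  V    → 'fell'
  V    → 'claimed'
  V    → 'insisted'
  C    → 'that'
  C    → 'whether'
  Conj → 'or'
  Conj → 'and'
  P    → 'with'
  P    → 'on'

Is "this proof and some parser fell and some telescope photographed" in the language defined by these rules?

For S → NP VP, every NP-prefix leaves a non-VP remainder: after 'this proof' the remainder is not a VP; after 'this proof and some parser' the remainder is not a VP.

Ungrammatical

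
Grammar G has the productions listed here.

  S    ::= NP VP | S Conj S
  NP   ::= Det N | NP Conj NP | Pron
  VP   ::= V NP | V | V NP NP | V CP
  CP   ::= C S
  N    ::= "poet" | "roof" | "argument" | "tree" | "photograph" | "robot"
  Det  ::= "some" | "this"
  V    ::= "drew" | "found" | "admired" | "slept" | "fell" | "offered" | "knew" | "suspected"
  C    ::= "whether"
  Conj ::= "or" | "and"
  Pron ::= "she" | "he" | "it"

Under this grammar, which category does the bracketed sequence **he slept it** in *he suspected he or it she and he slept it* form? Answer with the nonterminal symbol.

S

S
  S
    NP
      Pron: he
    VP
      V: suspected
      NP
        NP
          Pron: he
        Conj: or
        NP
          Pron: it
      NP
        Pron: she
  Conj: and
  S
    NP
      Pron: he
    VP
      V: slept
      NP
        Pron: it
The span 'he slept it' is the S node built by S → NP VP.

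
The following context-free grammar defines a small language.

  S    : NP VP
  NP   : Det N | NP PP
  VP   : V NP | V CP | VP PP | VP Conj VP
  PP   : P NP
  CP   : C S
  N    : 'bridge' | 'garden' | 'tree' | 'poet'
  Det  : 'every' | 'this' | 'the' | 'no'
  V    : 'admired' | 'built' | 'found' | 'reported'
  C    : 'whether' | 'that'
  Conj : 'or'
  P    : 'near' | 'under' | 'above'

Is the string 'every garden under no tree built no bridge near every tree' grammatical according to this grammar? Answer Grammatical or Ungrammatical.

Grammatical

[S [NP [NP [Det every] [N garden]] [PP [P under] [NP [Det no] [N tree]]]] [VP [V built] [NP [NP [Det no] [N bridge]] [PP [P near] [NP [Det every] [N tree]]]]]]
Each bracket corresponds to one application of a listed rule, so the string is derivable from S.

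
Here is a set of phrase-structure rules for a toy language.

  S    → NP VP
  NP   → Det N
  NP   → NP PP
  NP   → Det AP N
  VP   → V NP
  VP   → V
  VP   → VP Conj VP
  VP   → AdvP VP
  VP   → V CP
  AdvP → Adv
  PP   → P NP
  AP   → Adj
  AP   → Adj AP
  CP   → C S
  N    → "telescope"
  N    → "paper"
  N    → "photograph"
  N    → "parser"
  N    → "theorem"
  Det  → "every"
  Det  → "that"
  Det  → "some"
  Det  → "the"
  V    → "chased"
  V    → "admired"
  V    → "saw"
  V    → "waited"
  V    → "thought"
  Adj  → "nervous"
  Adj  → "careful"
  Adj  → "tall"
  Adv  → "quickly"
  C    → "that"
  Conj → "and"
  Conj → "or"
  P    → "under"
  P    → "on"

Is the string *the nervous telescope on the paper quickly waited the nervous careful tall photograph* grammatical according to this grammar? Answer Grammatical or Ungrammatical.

Grammatical

S
  NP
    NP
      Det: the
      AP
        Adj: nervous
      N: telescope
    PP
      P: on
      NP
        Det: the
        N: paper
  VP
    AdvP
      Adv: quickly
    VP
      V: waited
      NP
        Det: the
        AP
          Adj: nervous
          AP
            Adj: careful
            AP
              Adj: tall
        N: photograph
Each bracket corresponds to one application of a listed rule, so the string is derivable from S.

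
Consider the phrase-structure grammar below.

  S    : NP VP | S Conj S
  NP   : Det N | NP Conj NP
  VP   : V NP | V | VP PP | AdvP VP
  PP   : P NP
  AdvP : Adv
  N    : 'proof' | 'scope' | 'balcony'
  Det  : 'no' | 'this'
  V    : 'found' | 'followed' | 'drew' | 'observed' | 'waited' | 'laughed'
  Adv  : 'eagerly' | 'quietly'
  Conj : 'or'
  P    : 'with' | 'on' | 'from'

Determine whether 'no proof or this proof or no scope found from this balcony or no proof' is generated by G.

Grammatical

[S [NP [NP [Det no] [N proof]] [Conj or] [NP [NP [Det this] [N proof]] [Conj or] [NP [Det no] [N scope]]]] [VP [VP [V found]] [PP [P from] [NP [NP [Det this] [N balcony]] [Conj or] [NP [Det no] [N proof]]]]]]
The bracketing above is licensed at every node by one of the given productions, with S at the root.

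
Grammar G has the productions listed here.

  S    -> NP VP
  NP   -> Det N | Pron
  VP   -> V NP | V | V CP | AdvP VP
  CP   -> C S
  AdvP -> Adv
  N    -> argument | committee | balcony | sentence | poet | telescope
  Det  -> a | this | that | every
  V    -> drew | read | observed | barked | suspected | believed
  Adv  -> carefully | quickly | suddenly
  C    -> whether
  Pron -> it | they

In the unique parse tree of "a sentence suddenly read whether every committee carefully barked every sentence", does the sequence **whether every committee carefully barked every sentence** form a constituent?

[S [NP [Det a] [N sentence]] [VP [AdvP [Adv suddenly]] [VP [V read] [CP [C whether] [S [NP [Det every] [N committee]] [VP [AdvP [Adv carefully]] [VP [V barked] [NP [Det every] [N sentence]]]]]]]]]
The words 'whether every committee carefully barked every sentence' are exhaustively dominated by a single CP node (built by CP → C S), so they form a constituent.

Yes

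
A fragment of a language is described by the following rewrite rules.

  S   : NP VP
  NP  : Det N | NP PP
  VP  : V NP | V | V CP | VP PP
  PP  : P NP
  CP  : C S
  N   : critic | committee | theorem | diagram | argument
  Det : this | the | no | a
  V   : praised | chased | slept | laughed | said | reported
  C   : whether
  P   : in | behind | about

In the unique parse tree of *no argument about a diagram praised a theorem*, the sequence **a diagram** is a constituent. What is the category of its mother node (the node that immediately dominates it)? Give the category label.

[S [NP [NP [Det no] [N argument]] [PP [P about] [NP [Det a] [N diagram]]]] [VP [V praised] [NP [Det a] [N theorem]]]]
The span 'a diagram' is the NP node built by NP → Det N.
Its mother is the PP built by PP → P NP.

PP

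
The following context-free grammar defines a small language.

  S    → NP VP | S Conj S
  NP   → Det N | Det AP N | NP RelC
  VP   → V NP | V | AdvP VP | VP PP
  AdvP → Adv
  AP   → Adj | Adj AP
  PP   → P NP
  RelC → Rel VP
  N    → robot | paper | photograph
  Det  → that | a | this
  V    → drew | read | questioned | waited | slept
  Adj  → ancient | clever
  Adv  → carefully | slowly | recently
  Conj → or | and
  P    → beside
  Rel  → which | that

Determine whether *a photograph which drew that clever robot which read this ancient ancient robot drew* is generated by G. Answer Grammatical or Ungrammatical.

Grammatical

S
  NP
    NP
      Det: a
      N: photograph
    RelC
      Rel: which
      VP
        V: drew
        NP
          NP
            Det: that
            AP
              Adj: clever
            N: robot
          RelC
            Rel: which
            VP
              V: read
              NP
                Det: this
                AP
                  Adj: ancient
                  AP
                    Adj: ancient
                N: robot
  VP
    V: drew
The bracketing above is licensed at every node by one of the given productions, with S at the root.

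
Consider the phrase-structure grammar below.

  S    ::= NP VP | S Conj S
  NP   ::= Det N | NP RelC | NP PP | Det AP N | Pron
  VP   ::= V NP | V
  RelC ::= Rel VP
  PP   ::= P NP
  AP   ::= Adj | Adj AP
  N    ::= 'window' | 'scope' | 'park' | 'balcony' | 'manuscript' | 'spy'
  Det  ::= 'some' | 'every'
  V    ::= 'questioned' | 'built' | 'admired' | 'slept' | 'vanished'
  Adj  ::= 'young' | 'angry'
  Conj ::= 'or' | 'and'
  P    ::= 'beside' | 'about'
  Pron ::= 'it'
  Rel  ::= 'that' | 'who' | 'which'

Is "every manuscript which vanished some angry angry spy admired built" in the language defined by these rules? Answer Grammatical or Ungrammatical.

For S → NP VP, every NP-prefix leaves a non-VP remainder: after 'every manuscript' the remainder is not a VP; after 'every manuscript which vanished' the remainder is not a VP; after 'every manuscript which vanished some angry angry spy' the remainder is not a VP. The alternative S rule S → S Conj S likewise has no satisfying split.

Ungrammatical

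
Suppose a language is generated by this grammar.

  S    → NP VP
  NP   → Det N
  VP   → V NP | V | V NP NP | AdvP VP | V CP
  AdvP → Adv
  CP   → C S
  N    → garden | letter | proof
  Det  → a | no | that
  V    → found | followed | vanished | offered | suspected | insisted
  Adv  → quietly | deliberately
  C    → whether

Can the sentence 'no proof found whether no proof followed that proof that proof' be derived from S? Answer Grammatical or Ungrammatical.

Grammatical

[S [NP [Det no] [N proof]] [VP [V found] [CP [C whether] [S [NP [Det no] [N proof]] [VP [V followed] [NP [Det that] [N proof]] [NP [Det that] [N proof]]]]]]]
The bracketing above is licensed at every node by one of the given productions, with S at the root.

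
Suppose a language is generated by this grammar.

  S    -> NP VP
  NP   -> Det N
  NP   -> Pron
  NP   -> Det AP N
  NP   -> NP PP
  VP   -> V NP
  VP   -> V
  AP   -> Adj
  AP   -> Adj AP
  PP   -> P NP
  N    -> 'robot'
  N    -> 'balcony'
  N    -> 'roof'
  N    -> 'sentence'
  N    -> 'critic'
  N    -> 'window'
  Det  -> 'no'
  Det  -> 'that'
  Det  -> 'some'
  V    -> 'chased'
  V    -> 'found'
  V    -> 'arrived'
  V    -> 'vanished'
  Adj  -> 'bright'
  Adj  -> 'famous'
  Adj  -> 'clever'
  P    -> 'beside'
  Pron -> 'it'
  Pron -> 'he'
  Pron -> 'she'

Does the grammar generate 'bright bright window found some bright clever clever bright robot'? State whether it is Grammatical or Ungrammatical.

For S → NP VP, no prefix of the string parses as an NP.

Ungrammatical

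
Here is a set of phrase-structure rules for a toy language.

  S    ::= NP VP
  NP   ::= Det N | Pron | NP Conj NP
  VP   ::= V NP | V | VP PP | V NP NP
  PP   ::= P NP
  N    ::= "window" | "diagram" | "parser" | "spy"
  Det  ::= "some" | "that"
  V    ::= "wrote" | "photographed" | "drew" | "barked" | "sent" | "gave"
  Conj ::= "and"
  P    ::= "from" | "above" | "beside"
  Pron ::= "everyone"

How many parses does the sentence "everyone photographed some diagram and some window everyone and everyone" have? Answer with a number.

[S [NP [Pron everyone]] [VP [V photographed] [NP [NP [Det some] [N diagram]] [Conj and] [NP [Det some] [N window]]] [NP [NP [Pron everyone]] [Conj and] [NP [Pron everyone]]]]]
No rule offers an alternative attachment or grouping for any span, so this is the only derivation.

1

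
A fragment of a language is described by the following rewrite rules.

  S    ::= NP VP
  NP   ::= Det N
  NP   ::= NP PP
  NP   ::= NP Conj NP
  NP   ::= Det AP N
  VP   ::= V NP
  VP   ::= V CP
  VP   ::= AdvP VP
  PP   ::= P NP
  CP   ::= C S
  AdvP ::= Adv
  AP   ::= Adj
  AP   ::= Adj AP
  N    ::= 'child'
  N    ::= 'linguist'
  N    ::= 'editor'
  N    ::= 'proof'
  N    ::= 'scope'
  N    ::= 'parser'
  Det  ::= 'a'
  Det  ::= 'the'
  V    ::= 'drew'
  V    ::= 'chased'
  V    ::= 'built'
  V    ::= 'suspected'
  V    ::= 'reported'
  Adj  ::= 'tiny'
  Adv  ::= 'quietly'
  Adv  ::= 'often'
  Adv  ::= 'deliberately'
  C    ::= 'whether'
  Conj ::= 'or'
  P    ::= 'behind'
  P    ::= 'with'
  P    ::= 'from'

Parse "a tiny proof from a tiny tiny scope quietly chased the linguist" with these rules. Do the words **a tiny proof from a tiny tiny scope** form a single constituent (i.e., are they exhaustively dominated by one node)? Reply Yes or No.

[S [NP [NP [Det a] [AP [Adj tiny]] [N proof]] [PP [P from] [NP [Det a] [AP [Adj tiny] [AP [Adj tiny]]] [N scope]]]] [VP [AdvP [Adv quietly]] [VP [V chased] [NP [Det the] [N linguist]]]]]
The words 'a tiny proof from a tiny tiny scope' are exhaustively dominated by a single NP node (built by NP → NP PP), so they form a constituent.

Yes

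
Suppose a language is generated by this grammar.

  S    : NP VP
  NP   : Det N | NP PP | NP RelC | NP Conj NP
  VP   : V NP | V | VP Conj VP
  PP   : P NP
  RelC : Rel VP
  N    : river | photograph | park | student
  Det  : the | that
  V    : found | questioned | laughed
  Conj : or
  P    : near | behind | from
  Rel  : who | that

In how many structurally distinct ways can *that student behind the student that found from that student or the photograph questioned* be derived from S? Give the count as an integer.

Two of the 7 distinct bracketings:
[S [NP [NP [Det that] [N student]] [PP [P behind] [NP [NP [NP [Det the] [N student]] [RelC [Rel that] [VP [V found]]]] [PP [P from] [NP [NP [Det that] [N student]] [Conj or] [NP [Det the] [N photograph]]]]]]] [VP [V questioned]]]
[S [NP [NP [Det that] [N student]] [PP [P behind] [NP [NP [NP [NP [Det the] [N student]] [RelC [Rel that] [VP [V found]]]] [PP [P from] [NP [Det that] [N student]]]] [Conj or] [NP [Det the] [N photograph]]]]] [VP [V questioned]]]
The trees differ in how a recursive rule is bracketed over the same span.

7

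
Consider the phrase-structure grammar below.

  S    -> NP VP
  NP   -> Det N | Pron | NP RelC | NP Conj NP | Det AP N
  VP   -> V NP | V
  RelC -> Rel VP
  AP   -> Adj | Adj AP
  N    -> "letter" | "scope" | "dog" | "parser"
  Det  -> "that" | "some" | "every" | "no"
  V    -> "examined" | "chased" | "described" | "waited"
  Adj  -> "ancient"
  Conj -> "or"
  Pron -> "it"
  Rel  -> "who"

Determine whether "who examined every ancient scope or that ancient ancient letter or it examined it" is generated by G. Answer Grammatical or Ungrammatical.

Ungrammatical

For S → NP VP, no prefix of the string parses as an NP.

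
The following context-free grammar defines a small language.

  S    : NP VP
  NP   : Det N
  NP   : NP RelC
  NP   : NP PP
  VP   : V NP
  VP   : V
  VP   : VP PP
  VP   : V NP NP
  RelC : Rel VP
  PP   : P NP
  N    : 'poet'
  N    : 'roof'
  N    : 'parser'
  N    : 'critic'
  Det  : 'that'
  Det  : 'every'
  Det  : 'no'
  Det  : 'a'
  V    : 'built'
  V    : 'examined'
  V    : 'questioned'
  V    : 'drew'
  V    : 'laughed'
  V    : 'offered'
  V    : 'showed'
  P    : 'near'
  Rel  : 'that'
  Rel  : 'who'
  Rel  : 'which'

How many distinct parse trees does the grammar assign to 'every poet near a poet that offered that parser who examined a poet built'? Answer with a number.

7

Two of the 7 distinct bracketings:
[S [NP [NP [NP [Det every] [N poet]] [PP [P near] [NP [Det a] [N poet]]]] [RelC [Rel that] [VP [V offered] [NP [NP [Det that] [N parser]] [RelC [Rel who] [VP [V examined] [NP [Det a] [N poet]]]]]]]] [VP [V built]]]
[S [NP [NP [NP [Det every] [N poet]] [PP [P near] [NP [Det a] [N poet]]]] [RelC [Rel that] [VP [V offered] [NP [NP [Det that] [N parser]] [RelC [Rel who] [VP [V examined]]]] [NP [Det a] [N poet]]]]] [VP [V built]]]
The difference turns on whether VP → V NP is used at the relevant span, versus an alternative expansion of VP.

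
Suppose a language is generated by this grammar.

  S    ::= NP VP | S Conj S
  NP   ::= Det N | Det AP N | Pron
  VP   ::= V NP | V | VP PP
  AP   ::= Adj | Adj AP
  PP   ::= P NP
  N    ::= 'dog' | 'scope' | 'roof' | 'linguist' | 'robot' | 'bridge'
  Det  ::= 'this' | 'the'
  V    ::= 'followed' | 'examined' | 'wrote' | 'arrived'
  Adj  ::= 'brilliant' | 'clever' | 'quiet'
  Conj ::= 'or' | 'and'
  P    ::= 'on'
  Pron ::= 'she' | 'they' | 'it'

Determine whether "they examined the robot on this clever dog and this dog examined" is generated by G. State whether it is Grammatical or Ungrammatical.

Grammatical

[S [S [NP [Pron they]] [VP [VP [V examined] [NP [Det the] [N robot]]] [PP [P on] [NP [Det this] [AP [Adj clever]] [N dog]]]]] [Conj and] [S [NP [Det this] [N dog]] [VP [V examined]]]]
The bracketing above is licensed at every node by one of the given productions, with S at the root.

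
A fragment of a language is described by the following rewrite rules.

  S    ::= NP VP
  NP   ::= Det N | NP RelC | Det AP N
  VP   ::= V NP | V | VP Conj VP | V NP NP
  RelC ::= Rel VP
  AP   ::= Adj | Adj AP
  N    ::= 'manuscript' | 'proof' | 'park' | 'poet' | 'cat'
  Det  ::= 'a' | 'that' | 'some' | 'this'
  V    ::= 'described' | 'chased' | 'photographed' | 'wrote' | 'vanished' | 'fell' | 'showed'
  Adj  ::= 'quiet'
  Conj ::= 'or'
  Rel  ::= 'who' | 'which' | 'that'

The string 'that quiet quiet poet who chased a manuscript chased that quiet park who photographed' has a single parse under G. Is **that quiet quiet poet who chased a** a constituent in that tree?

No

[S [NP [NP [Det that] [AP [Adj quiet] [AP [Adj quiet]]] [N poet]] [RelC [Rel who] [VP [V chased] [NP [Det a] [N manuscript]]]]] [VP [V chased] [NP [NP [Det that] [AP [Adj quiet]] [N park]] [RelC [Rel who] [VP [V photographed]]]]]]
The smallest constituent containing 'that quiet quiet poet who chased a' is the NP spanning 'that quiet quiet poet who chased a manuscript'; no single node in the tree dominates exactly the given words.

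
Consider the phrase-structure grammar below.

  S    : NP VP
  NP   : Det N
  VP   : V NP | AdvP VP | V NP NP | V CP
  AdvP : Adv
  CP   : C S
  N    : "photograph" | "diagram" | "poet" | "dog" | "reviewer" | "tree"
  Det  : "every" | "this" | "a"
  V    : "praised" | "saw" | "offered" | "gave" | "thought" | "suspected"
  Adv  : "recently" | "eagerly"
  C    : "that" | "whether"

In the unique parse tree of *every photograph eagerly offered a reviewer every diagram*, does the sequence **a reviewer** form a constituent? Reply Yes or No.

[S [NP [Det every] [N photograph]] [VP [AdvP [Adv eagerly]] [VP [V offered] [NP [Det a] [N reviewer]] [NP [Det every] [N diagram]]]]]
The words 'a reviewer' are exhaustively dominated by a single NP node (built by NP → Det N), so they form a constituent.

Yes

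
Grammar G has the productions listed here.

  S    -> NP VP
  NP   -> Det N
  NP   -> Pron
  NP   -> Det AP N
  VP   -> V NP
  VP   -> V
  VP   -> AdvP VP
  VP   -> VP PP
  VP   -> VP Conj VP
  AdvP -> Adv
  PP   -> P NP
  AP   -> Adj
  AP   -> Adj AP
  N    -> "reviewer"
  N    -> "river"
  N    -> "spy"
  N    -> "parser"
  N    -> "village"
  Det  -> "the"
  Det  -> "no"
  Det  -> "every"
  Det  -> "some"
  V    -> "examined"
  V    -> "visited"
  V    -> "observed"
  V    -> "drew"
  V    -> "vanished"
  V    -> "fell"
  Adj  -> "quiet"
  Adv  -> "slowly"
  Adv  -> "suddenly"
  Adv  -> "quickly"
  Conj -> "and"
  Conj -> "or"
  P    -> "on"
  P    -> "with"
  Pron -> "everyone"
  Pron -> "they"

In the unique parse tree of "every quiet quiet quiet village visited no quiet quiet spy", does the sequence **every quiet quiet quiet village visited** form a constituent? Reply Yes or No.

[S [NP [Det every] [AP [Adj quiet] [AP [Adj quiet] [AP [Adj quiet]]]] [N village]] [VP [V visited] [NP [Det no] [AP [Adj quiet] [AP [Adj quiet]]] [N spy]]]]
The smallest constituent containing 'every quiet quiet quiet village visited' is the S spanning 'every quiet quiet quiet village visited no quiet quiet spy'; no single node in the tree dominates exactly the given words.

No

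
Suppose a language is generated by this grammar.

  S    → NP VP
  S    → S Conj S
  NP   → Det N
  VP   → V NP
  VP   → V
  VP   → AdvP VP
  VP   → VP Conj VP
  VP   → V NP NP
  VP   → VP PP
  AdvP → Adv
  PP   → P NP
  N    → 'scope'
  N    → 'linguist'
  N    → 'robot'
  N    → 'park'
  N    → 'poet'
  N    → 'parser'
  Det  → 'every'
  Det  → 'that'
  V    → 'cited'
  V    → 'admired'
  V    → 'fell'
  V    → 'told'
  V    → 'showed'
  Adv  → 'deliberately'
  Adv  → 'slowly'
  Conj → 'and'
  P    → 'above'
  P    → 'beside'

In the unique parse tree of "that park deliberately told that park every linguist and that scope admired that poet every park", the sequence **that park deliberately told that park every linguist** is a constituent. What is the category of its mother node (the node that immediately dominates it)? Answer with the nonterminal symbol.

S
  S
    NP
      Det: that
      N: park
    VP
      AdvP
        Adv: deliberately
      VP
        V: told
        NP
          Det: that
          N: park
        NP
          Det: every
          N: linguist
  Conj: and
  S
    NP
      Det: that
      N: scope
    VP
      V: admired
      NP
        Det: that
        N: poet
      NP
        Det: every
        N: park
The span 'that park deliberately told that park every linguist' is the S node built by S → NP VP.
Its mother is the S built by S → S Conj S.

S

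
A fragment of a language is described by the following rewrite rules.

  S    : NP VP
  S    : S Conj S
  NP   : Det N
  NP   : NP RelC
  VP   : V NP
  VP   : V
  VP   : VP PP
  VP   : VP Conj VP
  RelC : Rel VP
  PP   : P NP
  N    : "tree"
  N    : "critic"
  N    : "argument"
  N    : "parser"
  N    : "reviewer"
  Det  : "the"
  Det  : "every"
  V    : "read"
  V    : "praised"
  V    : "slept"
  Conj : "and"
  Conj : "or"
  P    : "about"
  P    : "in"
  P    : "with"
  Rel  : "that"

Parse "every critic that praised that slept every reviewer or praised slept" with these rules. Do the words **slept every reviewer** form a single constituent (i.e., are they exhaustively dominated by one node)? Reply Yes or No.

[S [NP [NP [NP [Det every] [N critic]] [RelC [Rel that] [VP [V praised]]]] [RelC [Rel that] [VP [VP [V slept] [NP [Det every] [N reviewer]]] [Conj or] [VP [V praised]]]]] [VP [V slept]]]
The words 'slept every reviewer' are exhaustively dominated by a single VP node (built by VP → V NP), so they form a constituent.

Yes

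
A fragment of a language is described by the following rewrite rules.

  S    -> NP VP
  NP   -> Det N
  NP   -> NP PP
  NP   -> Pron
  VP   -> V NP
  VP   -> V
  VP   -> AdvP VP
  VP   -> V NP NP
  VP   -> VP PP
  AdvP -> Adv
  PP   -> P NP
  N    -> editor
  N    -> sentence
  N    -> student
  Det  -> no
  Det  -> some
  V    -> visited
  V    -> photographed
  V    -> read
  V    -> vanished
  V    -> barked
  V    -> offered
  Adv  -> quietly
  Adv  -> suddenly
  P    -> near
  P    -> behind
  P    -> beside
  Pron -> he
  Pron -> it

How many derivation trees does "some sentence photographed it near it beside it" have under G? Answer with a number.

5

Two of the 5 distinct bracketings:
[S [NP [Det some] [N sentence]] [VP [V photographed] [NP [NP [Pron it]] [PP [P near] [NP [NP [Pron it]] [PP [P beside] [NP [Pron it]]]]]]]]
[S [NP [Det some] [N sentence]] [VP [V photographed] [NP [NP [NP [Pron it]] [PP [P near] [NP [Pron it]]]] [PP [P beside] [NP [Pron it]]]]]]
The trees differ in how a recursive rule is bracketed over the same span.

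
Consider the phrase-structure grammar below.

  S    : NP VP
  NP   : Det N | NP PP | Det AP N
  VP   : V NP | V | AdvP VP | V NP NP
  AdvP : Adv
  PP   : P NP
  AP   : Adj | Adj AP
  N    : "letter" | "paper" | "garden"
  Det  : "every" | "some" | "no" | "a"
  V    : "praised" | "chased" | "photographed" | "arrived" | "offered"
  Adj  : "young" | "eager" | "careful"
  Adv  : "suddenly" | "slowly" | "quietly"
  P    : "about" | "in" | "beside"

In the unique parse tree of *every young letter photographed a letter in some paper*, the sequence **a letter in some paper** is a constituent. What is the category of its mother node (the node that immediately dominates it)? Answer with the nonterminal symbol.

[S [NP [Det every] [AP [Adj young]] [N letter]] [VP [V photographed] [NP [NP [Det a] [N letter]] [PP [P in] [NP [Det some] [N paper]]]]]]
The span 'a letter in some paper' is the NP node built by NP → NP PP.
Its mother is the VP built by VP → V NP.

VP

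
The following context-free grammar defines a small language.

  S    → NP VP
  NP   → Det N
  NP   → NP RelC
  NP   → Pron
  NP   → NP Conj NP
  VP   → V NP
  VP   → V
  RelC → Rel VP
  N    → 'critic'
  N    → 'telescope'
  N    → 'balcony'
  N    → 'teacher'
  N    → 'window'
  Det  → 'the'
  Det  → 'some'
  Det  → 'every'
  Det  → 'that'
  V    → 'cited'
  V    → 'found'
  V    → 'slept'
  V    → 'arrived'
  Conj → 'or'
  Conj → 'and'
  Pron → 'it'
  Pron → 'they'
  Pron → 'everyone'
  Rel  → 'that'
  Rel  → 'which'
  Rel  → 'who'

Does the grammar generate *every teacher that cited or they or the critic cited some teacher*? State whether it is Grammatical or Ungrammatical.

S
  NP
    NP
      NP
        Det: every
        N: teacher
      RelC
        Rel: that
        VP
          V: cited
    Conj: or
    NP
      NP
        Pron: they
      Conj: or
      NP
        Det: the
        N: critic
  VP
    V: cited
    NP
      Det: some
      N: teacher
Each bracket corresponds to one application of a listed rule, so the string is derivable from S.

Grammatical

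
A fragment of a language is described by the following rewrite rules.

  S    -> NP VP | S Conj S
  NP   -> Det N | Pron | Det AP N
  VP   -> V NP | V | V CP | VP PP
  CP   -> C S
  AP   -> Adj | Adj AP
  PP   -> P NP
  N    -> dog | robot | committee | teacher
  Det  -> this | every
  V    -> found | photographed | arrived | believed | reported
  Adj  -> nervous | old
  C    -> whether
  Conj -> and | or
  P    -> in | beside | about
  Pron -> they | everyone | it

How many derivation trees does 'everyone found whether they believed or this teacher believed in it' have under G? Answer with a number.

Two of the 3 distinct bracketings:
[S [NP [Pron everyone]] [VP [V found] [CP [C whether] [S [S [NP [Pron they]] [VP [V believed]]] [Conj or] [S [NP [Det this] [N teacher]] [VP [VP [V believed]] [PP [P in] [NP [Pron it]]]]]]]]]
[S [NP [Pron everyone]] [VP [VP [V found] [CP [C whether] [S [S [NP [Pron they]] [VP [V believed]]] [Conj or] [S [NP [Det this] [N teacher]] [VP [V believed]]]]]] [PP [P in] [NP [Pron it]]]]]
The trees differ in how a recursive rule is bracketed over the same span.

3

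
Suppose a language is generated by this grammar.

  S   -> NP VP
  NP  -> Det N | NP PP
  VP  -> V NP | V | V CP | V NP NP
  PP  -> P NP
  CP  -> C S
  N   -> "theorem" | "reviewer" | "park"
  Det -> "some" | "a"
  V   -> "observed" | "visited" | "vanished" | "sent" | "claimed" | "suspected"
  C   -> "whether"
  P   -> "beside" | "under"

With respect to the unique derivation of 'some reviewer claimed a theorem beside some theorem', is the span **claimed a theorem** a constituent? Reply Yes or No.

[S [NP [Det some] [N reviewer]] [VP [V claimed] [NP [NP [Det a] [N theorem]] [PP [P beside] [NP [Det some] [N theorem]]]]]]
The smallest constituent containing 'claimed a theorem' is the VP spanning 'claimed a theorem beside some theorem'; no single node in the tree dominates exactly the given words.

No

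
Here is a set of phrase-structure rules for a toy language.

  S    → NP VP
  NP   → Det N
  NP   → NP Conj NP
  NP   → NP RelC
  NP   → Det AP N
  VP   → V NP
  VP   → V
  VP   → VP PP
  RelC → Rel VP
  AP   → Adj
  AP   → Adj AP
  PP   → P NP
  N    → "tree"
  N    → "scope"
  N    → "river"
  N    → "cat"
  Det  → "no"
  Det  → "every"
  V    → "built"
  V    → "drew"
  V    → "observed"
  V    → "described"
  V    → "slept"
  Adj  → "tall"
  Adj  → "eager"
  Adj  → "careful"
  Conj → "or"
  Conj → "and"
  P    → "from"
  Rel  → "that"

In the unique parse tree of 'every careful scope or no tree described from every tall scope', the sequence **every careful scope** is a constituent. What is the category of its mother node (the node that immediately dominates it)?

[S [NP [NP [Det every] [AP [Adj careful]] [N scope]] [Conj or] [NP [Det no] [N tree]]] [VP [VP [V described]] [PP [P from] [NP [Det every] [AP [Adj tall]] [N scope]]]]]
The span 'every careful scope' is the NP node built by NP → Det AP N.
Its mother is the NP built by NP → NP Conj NP.

NP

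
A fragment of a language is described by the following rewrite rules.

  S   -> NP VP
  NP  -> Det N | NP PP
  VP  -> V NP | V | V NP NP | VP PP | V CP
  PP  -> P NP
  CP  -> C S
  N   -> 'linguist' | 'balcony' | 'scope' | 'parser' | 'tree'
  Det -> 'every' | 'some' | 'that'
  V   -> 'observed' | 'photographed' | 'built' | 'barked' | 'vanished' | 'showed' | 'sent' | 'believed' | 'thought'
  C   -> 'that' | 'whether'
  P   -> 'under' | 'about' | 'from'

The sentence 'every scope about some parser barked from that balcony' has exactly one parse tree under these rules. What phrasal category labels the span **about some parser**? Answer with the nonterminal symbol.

S
  NP
    NP
      Det: every
      N: scope
    PP
      P: about
      NP
        Det: some
        N: parser
  VP
    VP
      V: barked
    PP
      P: from
      NP
        Det: that
        N: balcony
The span 'about some parser' is the PP node built by PP → P NP.

PP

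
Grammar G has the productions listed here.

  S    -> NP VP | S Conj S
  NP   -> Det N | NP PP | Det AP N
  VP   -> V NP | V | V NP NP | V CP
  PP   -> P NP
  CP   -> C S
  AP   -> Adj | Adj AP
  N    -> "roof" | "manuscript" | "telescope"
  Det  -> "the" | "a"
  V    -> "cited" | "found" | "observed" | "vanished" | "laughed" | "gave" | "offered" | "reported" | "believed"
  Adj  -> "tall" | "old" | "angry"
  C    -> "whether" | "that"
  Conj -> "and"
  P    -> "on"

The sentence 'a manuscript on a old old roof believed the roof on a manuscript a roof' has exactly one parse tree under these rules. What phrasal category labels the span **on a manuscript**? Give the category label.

PP

S
  NP
    NP
      Det: a
      N: manuscript
    PP
      P: on
      NP
        Det: a
        AP
          Adj: old
          AP
            Adj: old
        N: roof
  VP
    V: believed
    NP
      NP
        Det: the
        N: roof
      PP
        P: on
        NP
          Det: a
          N: manuscript
    NP
      Det: a
      N: roof
The span 'on a manuscript' is the PP node built by PP → P NP.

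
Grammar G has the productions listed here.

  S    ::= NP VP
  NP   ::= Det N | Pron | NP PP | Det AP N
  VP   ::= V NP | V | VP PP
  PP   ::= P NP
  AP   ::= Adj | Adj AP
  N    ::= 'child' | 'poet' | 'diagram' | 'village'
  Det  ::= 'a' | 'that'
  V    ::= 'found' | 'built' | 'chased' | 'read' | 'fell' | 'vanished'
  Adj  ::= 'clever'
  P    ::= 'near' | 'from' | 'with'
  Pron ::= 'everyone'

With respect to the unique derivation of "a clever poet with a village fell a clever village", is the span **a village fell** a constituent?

No

[S [NP [NP [Det a] [AP [Adj clever]] [N poet]] [PP [P with] [NP [Det a] [N village]]]] [VP [V fell] [NP [Det a] [AP [Adj clever]] [N village]]]]
The smallest constituent containing 'a village fell' is the S spanning 'a clever poet with a village fell a clever village'; no single node in the tree dominates exactly the given words.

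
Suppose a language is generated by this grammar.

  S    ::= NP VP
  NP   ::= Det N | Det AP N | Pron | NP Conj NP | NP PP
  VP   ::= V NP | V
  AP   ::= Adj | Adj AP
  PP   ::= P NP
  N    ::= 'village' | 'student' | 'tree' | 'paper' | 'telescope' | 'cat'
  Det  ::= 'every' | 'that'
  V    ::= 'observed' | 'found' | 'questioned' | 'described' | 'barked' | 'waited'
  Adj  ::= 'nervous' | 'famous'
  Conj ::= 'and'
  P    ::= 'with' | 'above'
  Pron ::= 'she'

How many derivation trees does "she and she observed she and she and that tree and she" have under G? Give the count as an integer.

5

Two of the 5 distinct bracketings:
[S [NP [NP [Pron she]] [Conj and] [NP [Pron she]]] [VP [V observed] [NP [NP [Pron she]] [Conj and] [NP [NP [Pron she]] [Conj and] [NP [NP [Det that] [N tree]] [Conj and] [NP [Pron she]]]]]]]
[S [NP [NP [Pron she]] [Conj and] [NP [Pron she]]] [VP [V observed] [NP [NP [Pron she]] [Conj and] [NP [NP [NP [Pron she]] [Conj and] [NP [Det that] [N tree]]] [Conj and] [NP [Pron she]]]]]]
The trees differ in how a recursive rule is bracketed over the same span.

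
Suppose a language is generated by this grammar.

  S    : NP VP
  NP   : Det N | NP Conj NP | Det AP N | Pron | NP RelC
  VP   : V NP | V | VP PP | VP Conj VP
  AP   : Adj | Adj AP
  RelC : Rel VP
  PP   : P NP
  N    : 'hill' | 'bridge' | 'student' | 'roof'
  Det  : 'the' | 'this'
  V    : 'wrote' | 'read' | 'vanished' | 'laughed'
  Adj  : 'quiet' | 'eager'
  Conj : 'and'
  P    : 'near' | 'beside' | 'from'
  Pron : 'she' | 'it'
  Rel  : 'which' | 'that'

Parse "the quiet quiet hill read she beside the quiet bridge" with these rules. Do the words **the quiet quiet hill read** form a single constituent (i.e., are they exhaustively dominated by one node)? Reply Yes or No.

No

[S [NP [Det the] [AP [Adj quiet] [AP [Adj quiet]]] [N hill]] [VP [VP [V read] [NP [Pron she]]] [PP [P beside] [NP [Det the] [AP [Adj quiet]] [N bridge]]]]]
The smallest constituent containing 'the quiet quiet hill read' is the S spanning 'the quiet quiet hill read she beside the quiet bridge'; no single node in the tree dominates exactly the given words.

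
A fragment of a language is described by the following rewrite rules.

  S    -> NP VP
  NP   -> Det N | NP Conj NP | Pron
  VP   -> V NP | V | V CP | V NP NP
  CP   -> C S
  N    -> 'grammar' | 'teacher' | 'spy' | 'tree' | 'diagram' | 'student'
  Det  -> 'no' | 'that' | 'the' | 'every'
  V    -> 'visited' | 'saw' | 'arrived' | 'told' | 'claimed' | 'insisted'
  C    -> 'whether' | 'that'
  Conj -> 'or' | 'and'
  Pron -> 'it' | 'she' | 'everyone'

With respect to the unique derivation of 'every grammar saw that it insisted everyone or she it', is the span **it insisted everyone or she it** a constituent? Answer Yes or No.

[S [NP [Det every] [N grammar]] [VP [V saw] [CP [C that] [S [NP [Pron it]] [VP [V insisted] [NP [NP [Pron everyone]] [Conj or] [NP [Pron she]]] [NP [Pron it]]]]]]]
The words 'it insisted everyone or she it' are exhaustively dominated by a single S node (built by S → NP VP), so they form a constituent.

Yes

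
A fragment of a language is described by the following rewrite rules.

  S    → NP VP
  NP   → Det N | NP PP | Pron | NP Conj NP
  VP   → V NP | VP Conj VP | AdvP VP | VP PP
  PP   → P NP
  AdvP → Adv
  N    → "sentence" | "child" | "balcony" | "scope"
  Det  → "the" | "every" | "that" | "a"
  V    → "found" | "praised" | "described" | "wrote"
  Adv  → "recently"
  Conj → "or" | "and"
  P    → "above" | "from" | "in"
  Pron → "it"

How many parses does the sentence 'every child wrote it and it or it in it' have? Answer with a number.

7

Two of the 7 distinct bracketings:
[S [NP [Det every] [N child]] [VP [V wrote] [NP [NP [NP [Pron it]] [Conj and] [NP [NP [Pron it]] [Conj or] [NP [Pron it]]]] [PP [P in] [NP [Pron it]]]]]]
[S [NP [Det every] [N child]] [VP [V wrote] [NP [NP [NP [NP [Pron it]] [Conj and] [NP [Pron it]]] [Conj or] [NP [Pron it]]] [PP [P in] [NP [Pron it]]]]]]
The trees differ in how a recursive rule is bracketed over the same span.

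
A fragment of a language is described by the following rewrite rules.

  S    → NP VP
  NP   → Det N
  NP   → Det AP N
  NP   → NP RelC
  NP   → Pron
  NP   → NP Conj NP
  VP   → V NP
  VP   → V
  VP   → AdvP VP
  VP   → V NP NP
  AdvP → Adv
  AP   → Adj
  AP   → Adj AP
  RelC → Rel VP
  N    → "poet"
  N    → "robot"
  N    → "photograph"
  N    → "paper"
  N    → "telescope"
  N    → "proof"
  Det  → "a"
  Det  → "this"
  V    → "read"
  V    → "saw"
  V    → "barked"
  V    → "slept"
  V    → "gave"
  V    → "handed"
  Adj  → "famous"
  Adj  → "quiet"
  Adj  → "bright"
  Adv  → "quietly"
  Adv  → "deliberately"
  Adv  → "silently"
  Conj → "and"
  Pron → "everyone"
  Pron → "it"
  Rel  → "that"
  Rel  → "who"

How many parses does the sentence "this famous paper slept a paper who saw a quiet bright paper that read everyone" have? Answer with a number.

Two of the 6 distinct bracketings:
[S [NP [Det this] [AP [Adj famous]] [N paper]] [VP [V slept] [NP [NP [Det a] [N paper]] [RelC [Rel who] [VP [V saw] [NP [NP [Det a] [AP [Adj quiet] [AP [Adj bright]]] [N paper]] [RelC [Rel that] [VP [V read] [NP [Pron everyone]]]]]]]]]]
[S [NP [Det this] [AP [Adj famous]] [N paper]] [VP [V slept] [NP [NP [Det a] [N paper]] [RelC [Rel who] [VP [V saw] [NP [NP [Det a] [AP [Adj quiet] [AP [Adj bright]]] [N paper]] [RelC [Rel that] [VP [V read]]]] [NP [Pron everyone]]]]]]]
The difference turns on whether VP → V is used at the relevant span, versus an alternative expansion of VP.

6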